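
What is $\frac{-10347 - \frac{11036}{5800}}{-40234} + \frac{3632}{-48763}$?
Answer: $\frac{519844802967}{2844799285900} \approx 0.18274$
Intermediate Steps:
$\frac{-10347 - \frac{11036}{5800}}{-40234} + \frac{3632}{-48763} = \left(-10347 - 11036 \cdot \frac{1}{5800}\right) \left(- \frac{1}{40234}\right) + 3632 \left(- \frac{1}{48763}\right) = \left(-10347 - \frac{2759}{1450}\right) \left(- \frac{1}{40234}\right) - \frac{3632}{48763} = \left(- \frac{15005909}{1450}\right) \left(- \frac{1}{40234}\right) - \frac{3632}{48763} = \frac{15005909}{58339300} - \frac{3632}{48763} = \frac{519844802967}{2844799285900}$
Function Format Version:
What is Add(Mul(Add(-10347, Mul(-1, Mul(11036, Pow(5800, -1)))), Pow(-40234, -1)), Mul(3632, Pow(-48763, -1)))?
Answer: Rational(519844802967, 2844799285900) ≈ 0.18274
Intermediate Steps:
Add(Mul(Add(-10347, Mul(-1, Mul(11036, Pow(5800, -1)))), Pow(-40234, -1)), Mul(3632, Pow(-48763, -1))) = Add(Mul(Add(-10347, Mul(-1, Mul(11036, Rational(1, 5800)))), Rational(-1, 40234)), Mul(3632, Rational(-1, 48763))) = Add(Mul(Add(-10347, Mul(-1, Rational(2759, 1450))), Rational(-1, 40234)), Rational(-3632, 48763)) = Add(Mul(Add(-10347, Rational(-2759, 1450)), Rational(-1, 40234)), Rational(-3632, 48763)) = Add(Mul(Rational(-15005909, 1450), Rational(-1, 40234)), Rational(-3632, 48763)) = Add(Rational(15005909, 58339300), Rational(-3632, 48763)) = Rational(519844802967, 2844799285900)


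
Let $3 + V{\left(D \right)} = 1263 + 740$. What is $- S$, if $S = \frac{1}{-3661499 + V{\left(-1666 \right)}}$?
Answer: $\frac{1}{3659499} \approx 2.7326 \cdot 10^{-7}$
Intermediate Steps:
$V{\left(D \right)} = 2000$ ($V{\left(D \right)} = -3 + \left(1263 + 740\right) = -3 + 2003 = 2000$)
$S = - \frac{1}{3659499}$ ($S = \frac{1}{-3661499 + 2000} = \frac{1}{-3659499} = - \frac{1}{3659499} \approx -2.7326 \cdot 10^{-7}$)
$- S = \left(-1\right) \left(- \frac{1}{3659499}\right) = \frac{1}{3659499}$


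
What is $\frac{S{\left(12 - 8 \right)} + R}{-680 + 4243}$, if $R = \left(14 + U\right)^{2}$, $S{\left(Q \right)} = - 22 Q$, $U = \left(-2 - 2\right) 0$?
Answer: $\frac{108}{3563} \approx 0.030312$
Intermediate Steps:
$U = 0$ ($U = \left(-4\right) 0 = 0$)
$R = 196$ ($R = \left(14 + 0\right)^{2} = 14^{2} = 196$)
$\frac{S{\left(12 - 8 \right)} + R}{-680 + 4243} = \frac{- 22 \left(12 - 8\right) + 196}{-680 + 4243} = \frac{\left(-22\right) 4 + 196}{3563} = \left(-88 + 196\right) \frac{1}{3563} = 108 \cdot \frac{1}{3563} = \frac{108}{3563}$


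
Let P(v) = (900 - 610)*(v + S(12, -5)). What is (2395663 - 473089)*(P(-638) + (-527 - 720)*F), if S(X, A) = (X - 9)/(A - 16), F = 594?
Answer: -12459156213744/7 ≈ -1.7799e+12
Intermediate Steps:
S(X, A) = (-9 + X)/(-16 + A)
P(v) = -290/7 + 290*v (P(v) = (900 - 610)*(v + (-9 + 12)/(-16 - 5)) = 290*(v + 3/(-21)) = 290*(v - 1/21*3) = 290*(v - ⅐) = 290*(-⅐ + v) = -290/7 + 290*v)
(2395663 - 473089)*(P(-638) + (-527 - 720)*F) = (2395663 - 473089)*((-290/7 + 290*(-638)) + (-527 - 720)*594) = 1922574*((-290/7 - 185020) - 1247*594) = 1922574*(-1295430/7 - 740718) = 1922574*(-6480456/7) = -12459156213744/7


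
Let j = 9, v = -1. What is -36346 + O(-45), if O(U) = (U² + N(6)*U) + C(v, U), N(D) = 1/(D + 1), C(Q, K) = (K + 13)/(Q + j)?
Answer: -240320/7 ≈ -34331.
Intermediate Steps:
C(Q, K) = (13 + K)/(9 + Q) (C(Q, K) = (K + 13)/(Q + 9) = (13 + K)/(9 + Q))
N(D) = 1/(1 + D)
O(U) = 13/8 + U² + 15*U/56 (O(U) = (U² + U/(1 + 6)) + (13 + U)/(9 - 1) = (U² + U/7) + (13 + U)/8 = (U² + U/7) + (13/8 + U/8) = 13/8 + U² + 15*U/56)
-36346 + O(-45) = -36346 + (13/8 + (-45)² + (15/56)*(-45)) = -36346 + (13/8 + 2025 - 675/56) = -36346 + 14102/7 = -240320/7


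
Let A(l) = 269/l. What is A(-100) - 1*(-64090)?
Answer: 6408731/100 ≈ 64087.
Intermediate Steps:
A(-100) - 1*(-64090) = 269/(-100) - 1*(-64090) = 269*(-1/100) + 64090 = -269/100 + 64090 = 6408731/100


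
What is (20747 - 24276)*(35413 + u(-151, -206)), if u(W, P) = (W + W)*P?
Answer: -344518625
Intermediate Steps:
u(W, P) = 2*P*W (u(W, P) = (2*W)*P = 2*P*W)
(20747 - 24276)*(35413 + u(-151, -206)) = (20747 - 24276)*(35413 + 2*(-206)*(-151)) = -3529*(35413 + 62212) = -3529*97625 = -344518625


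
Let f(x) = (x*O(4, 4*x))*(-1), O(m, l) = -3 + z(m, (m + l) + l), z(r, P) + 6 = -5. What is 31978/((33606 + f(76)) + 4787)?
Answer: 31978/39457 ≈ 0.81045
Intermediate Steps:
z(r, P) = -11 (z(r, P) = -6 - 5 = -11)
O(m, l) = -14 (O(m, l) = -3 - 11 = -14)
f(x) = 14*x (f(x) = (x*(-14))*(-1) = -14*x*(-1) = 14*x)
31978/((33606 + f(76)) + 4787) = 31978/((33606 + 14*76) + 4787) = 31978/((33606 + 1064) + 4787) = 31978/(34670 + 4787) = 31978/39457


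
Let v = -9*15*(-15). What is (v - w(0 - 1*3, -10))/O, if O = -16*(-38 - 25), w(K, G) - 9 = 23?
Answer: 1993/1008 ≈ 1.9772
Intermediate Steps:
w(K, G) = 32 (w(K, G) = 9 + 23 = 32)
v = 2025 (v = -135*(-15) = 2025)
O = 1008 (O = -16*(-63) = 1008)
(v - w(0 - 1*3, -10))/O = (2025 - 1*32)/1008 = (2025 - 32)*(1/1008) = 1993*(1/1008) = 1993/1008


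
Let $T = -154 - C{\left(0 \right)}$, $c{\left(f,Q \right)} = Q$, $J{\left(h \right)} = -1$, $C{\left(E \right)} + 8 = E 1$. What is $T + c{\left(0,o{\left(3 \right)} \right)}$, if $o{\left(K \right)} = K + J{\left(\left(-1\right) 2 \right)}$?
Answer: $-144$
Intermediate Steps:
$C{\left(E \right)} = -8 + E$ ($C{\left(E \right)} = -8 + E 1 = -8 + E$)
$o{\left(K \right)} = -1 + K$ ($o{\left(K \right)} = K - 1 = -1 + K$)
$T = -146$ ($T = -154 - \left(-8 + 0\right) = -154 - -8 = -154 + 8 = -146$)
$T + c{\left(0,o{\left(3 \right)} \right)} = -146 + \left(-1 + 3\right) = -146 + 2 = -144$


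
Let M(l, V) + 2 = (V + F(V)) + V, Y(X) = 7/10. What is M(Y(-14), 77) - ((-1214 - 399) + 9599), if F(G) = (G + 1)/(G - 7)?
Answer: -274151/35 ≈ -7832.9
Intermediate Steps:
Y(X) = 7/10 (Y(X) = 7*(⅒) = 7/10)
F(G) = (1 + G)/(-7 + G)
M(l, V) = -2 + 2*V + (1 + V)/(-7 + V) (M(l, V) = -2 + ((V + (1 + V)/(-7 + V)) + V) = -2 + (2*V + (1 + V)/(-7 + V)) = -2 + 2*V + (1 + V)/(-7 + V))
M(Y(-14), 77) - ((-1214 - 399) + 9599) = (15 - 15*77 + 2*77²)/(-7 + 77) - ((-1214 - 399) + 9599) = (15 - 1155 + 2*5929)/70 - (-1613 + 9599) = (15 - 1155 + 11858)/70 - 1*7986 = (1/70)*10718 - 7986 = 5359/35 - 7986 = -274151/35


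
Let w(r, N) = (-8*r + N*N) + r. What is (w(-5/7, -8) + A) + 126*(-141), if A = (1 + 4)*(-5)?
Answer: -17722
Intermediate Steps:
w(r, N) = N**2 - 7*r (w(r, N) = (-8*r + N**2) + r = (N**2 - 8*r) + r = N**2 - 7*r)
A = -25 (A = 5*(-5) = -25)
(w(-5/7, -8) + A) + 126*(-141) = (((-8)**2 - (-35)/7) - 25) + 126*(-141) = ((64 - (-35)/7) - 25) - 17766 = ((64 - 7*(-5/7)) - 25) - 17766 = ((64 + 5) - 25) - 17766 = (69 - 25) - 17766 = 44 - 17766 = -17722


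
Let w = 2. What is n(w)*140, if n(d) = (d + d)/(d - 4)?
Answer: -280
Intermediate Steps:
n(d) = 2*d/(-4 + d) (n(d) = (2*d)/(-4 + d) = 2*d/(-4 + d))
n(w)*140 = (2*2/(-4 + 2))*140 = (2*2/(-2))*140 = (2*2*(-½))*140 = -2*140 = -280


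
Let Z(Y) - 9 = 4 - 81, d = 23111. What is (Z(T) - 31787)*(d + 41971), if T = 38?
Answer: -2073187110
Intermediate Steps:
Z(Y) = -68 (Z(Y) = 9 + (4 - 81) = 9 - 77 = -68)
(Z(T) - 31787)*(d + 41971) = (-68 - 31787)*(23111 + 41971) = -31855*65082 = -2073187110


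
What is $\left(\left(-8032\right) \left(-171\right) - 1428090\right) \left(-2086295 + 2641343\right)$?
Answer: $-30315611664$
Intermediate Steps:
$\left(\left(-8032\right) \left(-171\right) - 1428090\right) \left(-2086295 + 2641343\right) = \left(1373472 - 1428090\right) 555048 = \left(-54618\right) 555048 = -30315611664$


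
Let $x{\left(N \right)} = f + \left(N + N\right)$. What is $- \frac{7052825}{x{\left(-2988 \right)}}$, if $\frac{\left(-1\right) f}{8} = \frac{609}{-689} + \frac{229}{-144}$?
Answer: $\frac{3498765426}{2954755} \approx 1184.1$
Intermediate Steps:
$f = \frac{245477}{12402}$ ($f = - 8 \left(\frac{609}{-689} + \frac{229}{-144}\right) = - 8 \left(609 \left(- \frac{1}{689}\right) + 229 \left(- \frac{1}{144}\right)\right) = - 8 \left(- \frac{609}{689} - \frac{229}{144}\right) = \left(-8\right) \left(- \frac{245477}{99216}\right) = \frac{245477}{12402} \approx 19.793$)
$x{\left(N \right)} = \frac{245477}{12402} + 2 N$ ($x{\left(N \right)} = \frac{245477}{12402} + \left(N + N\right) = \frac{245477}{12402} + 2 N$)
$- \frac{7052825}{x{\left(-2988 \right)}} = - \frac{7052825}{\frac{245477}{12402} + 2 \left(-2988\right)} = - \frac{7052825}{\frac{245477}{12402} - 5976} = - \frac{7052825}{- \frac{73868875}{12402}} = \left(-7052825\right) \left(- \frac{12402}{73868875}\right) = \frac{3498765426}{2954755}$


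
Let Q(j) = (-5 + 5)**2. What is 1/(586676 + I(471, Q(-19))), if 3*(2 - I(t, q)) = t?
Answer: 1/586521 ≈ 1.7050e-6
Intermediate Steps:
Q(j) = 0 (Q(j) = 0**2 = 0)
I(t, q) = 2 - t/3
1/(586676 + I(471, Q(-19))) = 1/(586676 + (2 - 1/3*471)) = 1/(586676 + (2 - 157)) = 1/(586676 - 155) = 1/586521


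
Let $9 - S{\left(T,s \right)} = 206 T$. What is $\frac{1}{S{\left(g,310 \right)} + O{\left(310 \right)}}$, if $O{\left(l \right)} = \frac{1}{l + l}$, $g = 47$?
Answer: $- \frac{620}{5997259} \approx -0.00010338$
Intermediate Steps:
$S{\left(T,s \right)} = 9 - 206 T$
$O{\left(l \right)} = \frac{1}{2 l}$
$\frac{1}{S{\left(g,310 \right)} + O{\left(310 \right)}} = \frac{1}{\left(9 - 9682\right) + \frac{1}{2 \cdot 310}} = \frac{1}{\left(9 - 9682\right) + \frac{1}{2} \cdot \frac{1}{310}} = \frac{1}{-9673 + \frac{1}{620}} = \frac{1}{- \frac{5997259}{620}} = - \frac{620}{5997259}$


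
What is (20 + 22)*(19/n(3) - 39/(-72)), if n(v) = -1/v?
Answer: -9485/4 ≈ -2371.3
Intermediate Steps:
(20 + 22)*(19/n(3) - 39/(-72)) = (20 + 22)*(19/((-1/3)) - 39/(-72)) = 42*(19/((-1*⅓)) - 39*(-1/72)) = 42*(19/(-⅓) + 13/24) = 42*(19*(-3) + 13/24) = 42*(-57 + 13/24) = 42*(-1355/24) = -9485/4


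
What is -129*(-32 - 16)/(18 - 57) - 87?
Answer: -3195/13 ≈ -245.77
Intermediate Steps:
-129*(-32 - 16)/(18 - 57) - 87 = -(-6192)/(-39) - 87 = -(-6192)*(-1)/39 - 87 = -129*16/13 - 87 = -2064/13 - 87 = -3195/13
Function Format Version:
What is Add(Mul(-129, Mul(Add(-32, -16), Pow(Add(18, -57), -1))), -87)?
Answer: Rational(-3195, 13) ≈ -245.77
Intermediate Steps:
Add(Mul(-129, Mul(Add(-32, -16), Pow(Add(18, -57), -1))), -87) = Add(Mul(-129, Mul(-48, Pow(-39, -1))), -87) = Add(Mul(-129, Mul(-48, Rational(-1, 39))), -87) = Add(Mul(-129, Rational(16, 13)), -87) = Add(Rational(-2064, 13), -87) = Rational(-3195, 13)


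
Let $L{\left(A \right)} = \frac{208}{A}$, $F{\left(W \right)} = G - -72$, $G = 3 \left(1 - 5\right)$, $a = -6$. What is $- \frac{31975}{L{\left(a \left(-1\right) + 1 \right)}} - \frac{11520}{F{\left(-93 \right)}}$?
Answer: $- \frac{263761}{208} \approx -1268.1$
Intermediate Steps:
$G = -12$ ($G = 3 \left(-4\right) = -12$)
$F{\left(W \right)} = 60$ ($F{\left(W \right)} = -12 - -72 = -12 + 72 = 60$)
$- \frac{31975}{L{\left(a \left(-1\right) + 1 \right)}} - \frac{11520}{F{\left(-93 \right)}} = - \frac{31975}{208 \frac{1}{\left(-6\right) \left(-1\right) + 1}} - \frac{11520}{60} = - \frac{31975}{208 \frac{1}{6 + 1}} - 192 = - \frac{31975}{208 \cdot \frac{1}{7}} - 192 = - \frac{31975}{\frac{208}{7}} - 192 = \left(-31975\right) \frac{7}{208} - 192 = - \frac{223825}{208} - 192 = - \frac{263761}{208}$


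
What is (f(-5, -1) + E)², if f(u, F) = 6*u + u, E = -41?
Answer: 5776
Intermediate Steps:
f(u, F) = 7*u
(f(-5, -1) + E)² = (7*(-5) - 41)² = (-35 - 41)² = (-76)² = 5776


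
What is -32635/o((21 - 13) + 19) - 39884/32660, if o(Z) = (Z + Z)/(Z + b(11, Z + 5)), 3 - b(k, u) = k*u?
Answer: 42900559558/220455 ≈ 1.9460e+5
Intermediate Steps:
b(k, u) = 3 - k*u
o(Z) = 2*Z/(-52 - 10*Z) (o(Z) = (Z + Z)/(Z + (3 - 1*11*(Z + 5))) = (2*Z)/(Z + (3 - 1*11*(5 + Z))) = (2*Z)/(Z + (3 + (-55 - 11*Z))) = (2*Z)/(Z + (-52 - 11*Z)) = (2*Z)/(-52 - 10*Z) = 2*Z/(-52 - 10*Z))
-32635/o((21 - 13) + 19) - 39884/32660 = -32635*(-26 - 5*((21 - 13) + 19))/((21 - 13) + 19) - 39884/32660 = -32635*(-26 - 5*(8 + 19))/(8 + 19) - 39884*1/32660 = -32635/(27/(-26 - 5*27)) - 9971/8165 = -32635/(27/(-26 - 135)) - 9971/8165 = -32635/(27/(-161)) - 9971/8165 = -32635/(27*(-1/161)) - 9971/8165 = -32635/(-27/161) - 9971/8165 = -32635*(-161/27) - 9971/8165 = 5254235/27 - 9971/8165 = 42900559558/220455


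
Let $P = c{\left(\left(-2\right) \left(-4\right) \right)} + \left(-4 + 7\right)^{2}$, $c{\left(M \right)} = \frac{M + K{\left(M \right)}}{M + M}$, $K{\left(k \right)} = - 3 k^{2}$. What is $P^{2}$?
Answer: $\frac{25}{4} \approx 6.25$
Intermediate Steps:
$c{\left(M \right)} = \frac{M - 3 M^{2}}{2 M}$ ($c{\left(M \right)} = \frac{M - 3 M^{2}}{M + M} = \frac{M - 3 M^{2}}{2 M}$)
$P = - \frac{5}{2}$ ($P = \left(\frac{1}{2} - \frac{3 \left(\left(-2\right) \left(-4\right)\right)}{2}\right) + \left(-4 + 7\right)^{2} = \left(\frac{1}{2} - 12\right) + 3^{2} = \left(\frac{1}{2} - 12\right) + 9 = - \frac{23}{2} + 9 = - \frac{5}{2} \approx -2.5$)
$P^{2} = \left(- \frac{5}{2}\right)^{2} = \frac{25}{4}$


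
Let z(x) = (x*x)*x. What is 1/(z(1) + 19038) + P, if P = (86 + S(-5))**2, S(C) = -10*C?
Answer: 352145345/19039 ≈ 18496.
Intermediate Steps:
z(x) = x**3 (z(x) = x**2*x = x**3)
P = 18496 (P = (86 - 10*(-5))**2 = (86 + 50)**2 = 136**2 = 18496)
1/(z(1) + 19038) + P = 1/(1**3 + 19038) + 18496 = 1/(1 + 19038) + 18496 = 1/19039 + 18496 = 352145345/19039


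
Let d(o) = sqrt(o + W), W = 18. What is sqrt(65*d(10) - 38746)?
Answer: sqrt(-38746 + 130*sqrt(7)) ≈ 195.96*I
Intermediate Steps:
d(o) = sqrt(18 + o) (d(o) = sqrt(o + 18) = sqrt(18 + o))
sqrt(65*d(10) - 38746) = sqrt(65*sqrt(18 + 10) - 38746) = sqrt(65*sqrt(28) - 38746) = sqrt(65*(2*sqrt(7)) - 38746) = sqrt(130*sqrt(7) - 38746) = sqrt(-38746 + 130*sqrt(7))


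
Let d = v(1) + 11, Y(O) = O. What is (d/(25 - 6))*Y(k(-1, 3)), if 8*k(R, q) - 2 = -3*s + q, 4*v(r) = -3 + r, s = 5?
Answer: -105/152 ≈ -0.69079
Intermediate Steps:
v(r) = -¾ + r/4 (v(r) = (-3 + r)/4 = -¾ + r/4)
k(R, q) = -13/8 + q/8 (k(R, q) = ¼ + (-3*5 + q)/8 = ¼ + (-15 + q)/8 = ¼ + (-15/8 + q/8) = -13/8 + q/8)
d = 21/2 (d = (-¾ + (¼)*1) + 11 = (-¾ + ¼) + 11 = -½ + 11 = 21/2 ≈ 10.500)
(d/(25 - 6))*Y(k(-1, 3)) = ((21/2)/(25 - 6))*(-13/8 + (⅛)*3) = ((21/2)/19)*(-13/8 + 3/8) = ((1/19)*(21/2))*(-5/4) = (21/38)*(-5/4) = -105/152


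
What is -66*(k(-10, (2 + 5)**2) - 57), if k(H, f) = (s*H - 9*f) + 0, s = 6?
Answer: 36828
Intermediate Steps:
k(H, f) = -9*f + 6*H (k(H, f) = (6*H - 9*f) + 0 = (-9*f + 6*H) + 0 = -9*f + 6*H)
-66*(k(-10, (2 + 5)**2) - 57) = -66*((-9*(2 + 5)**2 + 6*(-10)) - 57) = -66*((-9*7**2 - 60) - 57) = -66*((-9*49 - 60) - 57) = -66*((-441 - 60) - 57) = -66*(-501 - 57) = -66*(-558) = 36828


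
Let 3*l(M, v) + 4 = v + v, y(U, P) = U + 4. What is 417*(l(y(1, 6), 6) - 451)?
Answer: -186955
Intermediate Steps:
y(U, P) = 4 + U
l(M, v) = -4/3 + 2*v/3 (l(M, v) = -4/3 + (v + v)/3 = -4/3 + (2*v)/3 = -4/3 + 2*v/3)
417*(l(y(1, 6), 6) - 451) = 417*((-4/3 + (⅔)*6) - 451) = 417*((-4/3 + 4) - 451) = 417*(8/3 - 451) = 417*(-1345/3) = -186955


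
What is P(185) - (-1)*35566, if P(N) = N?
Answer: 35751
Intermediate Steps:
P(185) - (-1)*35566 = 185 - (-1)*35566 = 185 - 1*(-35566) = 185 + 35566 = 35751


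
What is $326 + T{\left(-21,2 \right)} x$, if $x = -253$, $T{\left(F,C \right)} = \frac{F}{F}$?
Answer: $73$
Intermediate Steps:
$T{\left(F,C \right)} = 1$
$326 + T{\left(-21,2 \right)} x = 326 + 1 \left(-253\right) = 326 - 253 = 73$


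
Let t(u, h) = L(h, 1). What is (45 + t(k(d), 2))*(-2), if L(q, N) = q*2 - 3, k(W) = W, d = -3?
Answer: -92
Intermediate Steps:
L(q, N) = -3 + 2*q (L(q, N) = 2*q - 3 = -3 + 2*q)
t(u, h) = -3 + 2*h
(45 + t(k(d), 2))*(-2) = (45 + (-3 + 2*2))*(-2) = (45 + (-3 + 4))*(-2) = (45 + 1)*(-2) = 46*(-2) = -92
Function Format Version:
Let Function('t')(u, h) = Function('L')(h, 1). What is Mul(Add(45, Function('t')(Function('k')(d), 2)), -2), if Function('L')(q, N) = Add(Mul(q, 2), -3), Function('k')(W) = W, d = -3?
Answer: -92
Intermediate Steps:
Function('L')(q, N) = Add(-3, Mul(2, q)) (Function('L')(q, N) = Add(Mul(2, q), -3) = Add(-3, Mul(2, q)))
Function('t')(u, h) = Add(-3, Mul(2, h))
Mul(Add(45, Function('t')(Function('k')(d), 2)), -2) = Mul(Add(45, Add(-3, Mul(2, 2))), -2) = Mul(Add(45, Add(-3, 4)), -2) = Mul(Add(45, 1), -2) = Mul(46, -2) = -92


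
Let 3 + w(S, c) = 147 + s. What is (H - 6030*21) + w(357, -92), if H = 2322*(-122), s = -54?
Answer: -409824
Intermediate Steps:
H = -283284
w(S, c) = 90 (w(S, c) = -3 + (147 - 54) = -3 + 93 = 90)
(H - 6030*21) + w(357, -92) = (-283284 - 6030*21) + 90 = (-283284 - 126630) + 90 = -409914 + 90 = -409824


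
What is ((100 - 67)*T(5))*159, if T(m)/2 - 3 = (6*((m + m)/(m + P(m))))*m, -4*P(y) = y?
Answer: 871002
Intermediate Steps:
P(y) = -y/4
T(m) = 6 + 32*m (T(m) = 6 + 2*((6*((m + m)/(m - m/4)))*m) = 6 + 2*((6*((2*m)/((3*m/4))))*m) = 6 + 2*((6*((2*m)*(4/(3*m))))*m) = 6 + 2*((6*(8/3))*m) = 6 + 2*(16*m) = 6 + 32*m)
((100 - 67)*T(5))*159 = ((100 - 67)*(6 + 32*5))*159 = (33*(6 + 160))*159 = (33*166)*159 = 5478*159 = 871002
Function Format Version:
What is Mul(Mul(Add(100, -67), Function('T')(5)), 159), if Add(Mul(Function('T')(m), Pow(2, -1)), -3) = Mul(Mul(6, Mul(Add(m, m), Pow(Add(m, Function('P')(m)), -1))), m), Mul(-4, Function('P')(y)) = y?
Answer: 871002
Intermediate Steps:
Function('P')(y) = Mul(Rational(-1, 4), y)
Function('T')(m) = Add(6, Mul(32, m)) (Function('T')(m) = Add(6, Mul(2, Mul(Mul(6, Mul(Add(m, m), Pow(Add(m, Mul(Rational(-1, 4), m)), -1))), m))) = Add(6, Mul(2, Mul(Mul(6, Mul(Mul(2, m), Pow(Mul(Rational(3, 4), m), -1))), m))) = Add(6, Mul(2, Mul(Mul(6, Mul(Mul(2, m), Mul(Rational(4, 3), Pow(m, -1)))), m))) = Add(6, Mul(2, Mul(Mul(6, Rational(8, 3)), m))) = Add(6, Mul(2, Mul(16, m))) = Add(6, Mul(32, m)))
Mul(Mul(Add(100, -67), Function('T')(5)), 159) = Mul(Mul(Add(100, -67), Add(6, Mul(32, 5))), 159) = Mul(Mul(33, Add(6, 160)), 159) = Mul(Mul(33, 166), 159) = Mul(5478, 159) = 871002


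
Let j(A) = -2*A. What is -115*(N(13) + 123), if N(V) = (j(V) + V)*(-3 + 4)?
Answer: -12650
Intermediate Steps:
N(V) = -V (N(V) = (-2*V + V)*(-3 + 4) = -V*1 = -V)
-115*(N(13) + 123) = -115*(-1*13 + 123) = -115*(-13 + 123) = -115*110 = -12650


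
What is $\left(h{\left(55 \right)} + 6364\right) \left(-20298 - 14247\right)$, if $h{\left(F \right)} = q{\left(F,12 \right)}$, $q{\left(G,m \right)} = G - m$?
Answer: $-221329815$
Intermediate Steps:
$h{\left(F \right)} = -12 + F$ ($h{\left(F \right)} = F - 12 = -12 + F$)
$\left(h{\left(55 \right)} + 6364\right) \left(-20298 - 14247\right) = \left(\left(-12 + 55\right) + 6364\right) \left(-20298 - 14247\right) = \left(43 + 6364\right) \left(-34545\right) = 6407 \left(-34545\right) = -221329815$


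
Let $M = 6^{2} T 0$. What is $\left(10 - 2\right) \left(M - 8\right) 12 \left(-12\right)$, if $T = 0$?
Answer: $9216$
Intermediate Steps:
$M = 0$ ($M = 6^{2} \cdot 0 \cdot 0 = 36 \cdot 0 \cdot 0 = 0 \cdot 0 = 0$)
$\left(10 - 2\right) \left(M - 8\right) 12 \left(-12\right) = \left(10 - 2\right) \left(0 - 8\right) 12 \left(-12\right) = 8 \left(-8\right) 12 \left(-12\right) = \left(-64\right) 12 \left(-12\right) = \left(-768\right) \left(-12\right) = 9216$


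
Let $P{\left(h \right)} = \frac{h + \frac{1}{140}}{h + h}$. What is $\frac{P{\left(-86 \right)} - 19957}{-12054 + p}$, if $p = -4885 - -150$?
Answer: $\frac{480552521}{404279120} \approx 1.1887$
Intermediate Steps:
$p = -4735$ ($p = -4885 + 150 = -4735$)
$P{\left(h \right)} = \frac{\frac{1}{140} + h}{2 h}$ ($P{\left(h \right)} = \frac{h + \frac{1}{140}}{2 h} = \left(\frac{1}{140} + h\right) \frac{1}{2 h} = \frac{\frac{1}{140} + h}{2 h}$)
$\frac{P{\left(-86 \right)} - 19957}{-12054 + p} = \frac{\frac{1 + 140 \left(-86\right)}{280 \left(-86\right)} - 19957}{-12054 - 4735} = \frac{\frac{1}{280} \left(- \frac{1}{86}\right) \left(1 - 12040\right) - 19957}{-16789} = \left(\frac{1}{280} \left(- \frac{1}{86}\right) \left(-12039\right) - 19957\right) \left(- \frac{1}{16789}\right) = \left(\frac{12039}{24080} - 19957\right) \left(- \frac{1}{16789}\right) = \left(- \frac{480552521}{24080}\right) \left(- \frac{1}{16789}\right) = \frac{480552521}{404279120}$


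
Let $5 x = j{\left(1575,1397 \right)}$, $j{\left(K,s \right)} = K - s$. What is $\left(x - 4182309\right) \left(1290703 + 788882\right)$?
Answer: $-8697393028539$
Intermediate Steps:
$x = \frac{178}{5}$ ($x = \frac{1575 - 1397}{5} = \frac{1}{5} \cdot 178 = \frac{178}{5} \approx 35.6$)
$\left(x - 4182309\right) \left(1290703 + 788882\right) = \left(\frac{178}{5} - 4182309\right) \left(1290703 + 788882\right) = \left(- \frac{20911367}{5}\right) 2079585 = -8697393028539$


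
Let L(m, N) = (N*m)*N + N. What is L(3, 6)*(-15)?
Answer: -1710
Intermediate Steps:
L(m, N) = N + m*N² (L(m, N) = m*N² + N = N + m*N²)
L(3, 6)*(-15) = (6*(1 + 6*3))*(-15) = (6*(1 + 18))*(-15) = (6*19)*(-15) = 114*(-15) = -1710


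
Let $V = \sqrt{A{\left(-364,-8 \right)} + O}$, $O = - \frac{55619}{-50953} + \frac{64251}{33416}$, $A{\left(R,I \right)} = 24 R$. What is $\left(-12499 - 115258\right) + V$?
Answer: $-127757 + \frac{i \sqrt{6329234681899847144602}}{851322724} \approx -1.2776 \cdot 10^{5} + 93.45 i$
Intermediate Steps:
$O = \frac{5132345707}{1702645448}$ ($O = \left(-55619\right) \left(- \frac{1}{50953}\right) + 64251 \cdot \frac{1}{33416} = \frac{55619}{50953} + \frac{64251}{33416} = \frac{5132345707}{1702645448} \approx 3.0143$)
$V = \frac{i \sqrt{6329234681899847144602}}{851322724}$ ($V = \sqrt{24 \left(-364\right) + \frac{5132345707}{1702645448}} = \sqrt{-8736 + \frac{5132345707}{1702645448}} = \sqrt{- \frac{14869178288021}{1702645448}} = \frac{i \sqrt{6329234681899847144602}}{851322724} \approx 93.45 i$)
$\left(-12499 - 115258\right) + V = \left(-12499 - 115258\right) + \frac{i \sqrt{6329234681899847144602}}{851322724} = -127757 + \frac{i \sqrt{6329234681899847144602}}{851322724}$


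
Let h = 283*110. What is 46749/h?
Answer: 46749/31130 ≈ 1.5017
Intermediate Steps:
h = 31130
46749/h = 46749/31130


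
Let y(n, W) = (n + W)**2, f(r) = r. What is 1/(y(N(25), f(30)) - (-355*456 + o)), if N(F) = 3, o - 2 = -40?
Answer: 1/163007 ≈ 6.1347e-6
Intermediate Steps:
o = -38 (o = 2 - 40 = -38)
y(n, W) = (W + n)**2
1/(y(N(25), f(30)) - (-355*456 + o)) = 1/((30 + 3)**2 - (-355*456 - 38)) = 1/(33**2 - (-161880 - 38)) = 1/(1089 - 1*(-161918)) = 1/(1089 + 161918) = 1/163007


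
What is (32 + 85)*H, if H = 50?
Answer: 5850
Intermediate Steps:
(32 + 85)*H = (32 + 85)*50 = 117*50 = 5850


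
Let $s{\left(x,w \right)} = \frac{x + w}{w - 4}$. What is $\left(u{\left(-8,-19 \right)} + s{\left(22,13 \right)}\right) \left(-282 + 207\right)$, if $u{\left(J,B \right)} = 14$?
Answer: $- \frac{4025}{3} \approx -1341.7$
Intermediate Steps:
$s{\left(x,w \right)} = \frac{w + x}{-4 + w}$
$\left(u{\left(-8,-19 \right)} + s{\left(22,13 \right)}\right) \left(-282 + 207\right) = \left(14 + \frac{13 + 22}{-4 + 13}\right) \left(-282 + 207\right) = \left(14 + \frac{1}{9} \cdot 35\right) \left(-75\right) = \left(14 + \frac{35}{9}\right) \left(-75\right) = \frac{161}{9} \left(-75\right) = - \frac{4025}{3}$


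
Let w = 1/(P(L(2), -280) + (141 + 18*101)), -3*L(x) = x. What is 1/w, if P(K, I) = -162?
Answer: 1797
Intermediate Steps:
L(x) = -x/3
w = 1/1797 (w = 1/(-162 + (141 + 18*101)) = 1/(-162 + (141 + 1818)) = 1/(-162 + 1959) = 1/1797 ≈ 0.00055648)
1/w = 1/(1/1797) = 1797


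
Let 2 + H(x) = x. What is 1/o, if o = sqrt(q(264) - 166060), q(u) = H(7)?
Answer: -I*sqrt(166055)/166055 ≈ -0.002454*I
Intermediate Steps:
H(x) = -2 + x
q(u) = 5 (q(u) = -2 + 7 = 5)
o = I*sqrt(166055) (o = sqrt(5 - 166060) = sqrt(-166055) = I*sqrt(166055) ≈ 407.5*I)
1/o = 1/(I*sqrt(166055)) = -I*sqrt(166055)/166055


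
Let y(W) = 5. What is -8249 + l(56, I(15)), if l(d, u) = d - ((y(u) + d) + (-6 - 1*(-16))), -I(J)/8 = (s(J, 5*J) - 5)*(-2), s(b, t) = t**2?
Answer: -8264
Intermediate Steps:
I(J) = -80 + 400*J**2 (I(J) = -8*((5*J)**2 - 5)*(-2) = -8*(25*J**2 - 5)*(-2) = -8*(-5 + 25*J**2)*(-2) = -8*(10 - 50*J**2) = -80 + 400*J**2)
l(d, u) = -15 (l(d, u) = d - ((5 + d) + (-6 - 1*(-16))) = d - ((5 + d) + (-6 + 16)) = d - ((5 + d) + 10) = d - (15 + d) = d + (-15 - d) = -15)
-8249 + l(56, I(15)) = -8249 - 15 = -8264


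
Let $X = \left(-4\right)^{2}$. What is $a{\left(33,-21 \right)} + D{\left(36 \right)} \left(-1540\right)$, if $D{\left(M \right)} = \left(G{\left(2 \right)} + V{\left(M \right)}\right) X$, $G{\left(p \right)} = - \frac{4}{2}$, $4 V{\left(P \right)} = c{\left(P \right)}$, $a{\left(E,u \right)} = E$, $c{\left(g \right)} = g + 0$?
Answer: $-172447$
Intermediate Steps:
$c{\left(g \right)} = g$
$V{\left(P \right)} = \frac{P}{4}$
$X = 16$
$G{\left(p \right)} = -2$ ($G{\left(p \right)} = \left(-4\right) \frac{1}{2} = -2$)
$D{\left(M \right)} = -32 + 4 M$ ($D{\left(M \right)} = \left(-2 + \frac{M}{4}\right) 16 = -32 + 4 M$)
$a{\left(33,-21 \right)} + D{\left(36 \right)} \left(-1540\right) = 33 + \left(-32 + 4 \cdot 36\right) \left(-1540\right) = 33 + \left(-32 + 144\right) \left(-1540\right) = 33 + 112 \left(-1540\right) = 33 - 172480 = -172447$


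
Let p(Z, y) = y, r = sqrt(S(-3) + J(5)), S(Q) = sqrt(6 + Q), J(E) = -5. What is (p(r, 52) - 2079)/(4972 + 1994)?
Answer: -2027/6966 ≈ -0.29098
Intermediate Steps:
r = sqrt(-5 + sqrt(3)) (r = sqrt(sqrt(6 - 3) - 5) = sqrt(sqrt(3) - 5) = sqrt(-5 + sqrt(3)) ≈ 1.8077*I)
(p(r, 52) - 2079)/(4972 + 1994) = (52 - 2079)/(4972 + 1994) = -2027/6966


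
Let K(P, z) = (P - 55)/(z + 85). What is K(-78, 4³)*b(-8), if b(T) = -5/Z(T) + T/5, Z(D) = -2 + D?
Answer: 1463/1490 ≈ 0.98188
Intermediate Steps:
K(P, z) = (-55 + P)/(85 + z)
b(T) = -5/(-2 + T) + T/5
K(-78, 4³)*b(-8) = ((-55 - 78)/(85 + 4³))*((-25 - 8*(-2 - 8))/(5*(-2 - 8))) = (-133/(85 + 64))*((⅕)*(-25 - 8*(-10))/(-10)) = (-133/149)*((⅕)*(-⅒)*(-25 + 80)) = ((1/149)*(-133))*((⅕)*(-⅒)*55) = -133/149*(-11/10) = 1463/1490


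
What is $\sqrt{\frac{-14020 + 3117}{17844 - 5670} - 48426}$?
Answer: $\frac{i \sqrt{7177169854698}}{12174} \approx 220.06 i$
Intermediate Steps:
$\sqrt{\frac{-14020 + 3117}{17844 - 5670} - 48426} = \sqrt{- \frac{10903}{12174} - 48426} = \sqrt{- \frac{589549027}{12174}} = \frac{i \sqrt{7177169854698}}{12174}$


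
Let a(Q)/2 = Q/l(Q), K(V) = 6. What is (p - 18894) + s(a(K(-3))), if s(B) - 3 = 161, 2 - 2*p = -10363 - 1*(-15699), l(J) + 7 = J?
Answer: -21397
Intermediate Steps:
l(J) = -7 + J
p = -2667 (p = 1 - (-10363 - 1*(-15699))/2 = 1 - (-10363 + 15699)/2 = 1 - ½*5336 = 1 - 2668 = -2667)
a(Q) = 2*Q/(-7 + Q) (a(Q) = 2*(Q/(-7 + Q)) = 2*Q/(-7 + Q))
s(B) = 164 (s(B) = 3 + 161 = 164)
(p - 18894) + s(a(K(-3))) = (-2667 - 18894) + 164 = -21561 + 164 = -21397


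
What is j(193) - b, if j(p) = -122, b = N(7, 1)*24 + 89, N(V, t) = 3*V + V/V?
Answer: -739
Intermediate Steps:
N(V, t) = 1 + 3*V (N(V, t) = 3*V + 1 = 1 + 3*V)
b = 617 (b = (1 + 3*7)*24 + 89 = (1 + 21)*24 + 89 = 22*24 + 89 = 528 + 89 = 617)
j(193) - b = -122 - 1*617 = -122 - 617 = -739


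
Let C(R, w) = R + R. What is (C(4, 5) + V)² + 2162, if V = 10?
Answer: 2486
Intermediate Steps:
C(R, w) = 2*R
(C(4, 5) + V)² + 2162 = (2*4 + 10)² + 2162 = (8 + 10)² + 2162 = 18² + 2162 = 324 + 2162 = 2486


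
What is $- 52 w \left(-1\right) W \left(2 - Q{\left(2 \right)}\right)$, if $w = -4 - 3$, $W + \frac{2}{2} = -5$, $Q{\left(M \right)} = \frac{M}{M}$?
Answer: $2184$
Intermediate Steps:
$Q{\left(M \right)} = 1$
$W = -6$ ($W = -1 - 5 = -6$)
$w = -7$ ($w = -4 - 3 = -7$)
$- 52 w \left(-1\right) W \left(2 - Q{\left(2 \right)}\right) = - 52 \left(-7\right) \left(-1\right) \left(- 6 \left(2 - 1\right)\right) = - 52 \cdot 7 \left(- 6 \left(2 - 1\right)\right) = - 52 \cdot 7 \left(\left(-6\right) 1\right) = - 52 \cdot 7 \left(-6\right) = \left(-52\right) \left(-42\right) = 2184$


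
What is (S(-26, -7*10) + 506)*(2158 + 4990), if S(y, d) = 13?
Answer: 3709812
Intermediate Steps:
(S(-26, -7*10) + 506)*(2158 + 4990) = (13 + 506)*(2158 + 4990) = 519*7148 = 3709812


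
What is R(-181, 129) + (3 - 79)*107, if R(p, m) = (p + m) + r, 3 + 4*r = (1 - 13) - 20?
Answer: -32771/4 ≈ -8192.8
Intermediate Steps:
r = -35/4 (r = -¾ + ((1 - 13) - 20)/4 = -¾ + (-12 - 20)/4 = -¾ + (¼)*(-32) = -¾ - 8 = -35/4 ≈ -8.7500)
R(p, m) = -35/4 + m + p (R(p, m) = (p + m) - 35/4 = (m + p) - 35/4 = -35/4 + m + p)
R(-181, 129) + (3 - 79)*107 = (-35/4 + 129 - 181) + (3 - 79)*107 = -243/4 - 76*107 = -243/4 - 8132 = -32771/4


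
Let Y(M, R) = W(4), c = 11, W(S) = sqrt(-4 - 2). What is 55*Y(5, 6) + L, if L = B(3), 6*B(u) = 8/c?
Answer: 4/33 + 55*I*sqrt(6) ≈ 0.12121 + 134.72*I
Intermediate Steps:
W(S) = I*sqrt(6) (W(S) = sqrt(-6) = I*sqrt(6))
Y(M, R) = I*sqrt(6)
B(u) = 4/33 (B(u) = (8/11)/6 = (8*(1/11))/6 = (1/6)*(8/11) = 4/33)
L = 4/33 ≈ 0.12121
55*Y(5, 6) + L = 55*(I*sqrt(6)) + 4/33 = 55*I*sqrt(6) + 4/33 = 4/33 + 55*I*sqrt(6)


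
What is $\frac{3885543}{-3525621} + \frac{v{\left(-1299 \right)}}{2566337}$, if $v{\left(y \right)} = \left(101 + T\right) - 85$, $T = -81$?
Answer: $- \frac{3323947310452}{3015977206759} \approx -1.1021$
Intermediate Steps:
$v{\left(y \right)} = -65$ ($v{\left(y \right)} = \left(101 - 81\right) - 85 = 20 - 85 = -65$)
$\frac{3885543}{-3525621} + \frac{v{\left(-1299 \right)}}{2566337} = \frac{3885543}{-3525621} - \frac{65}{2566337} = 3885543 \left(- \frac{1}{3525621}\right) - \frac{65}{2566337} = - \frac{1295181}{1175207} - \frac{65}{2566337} = - \frac{3323947310452}{3015977206759}$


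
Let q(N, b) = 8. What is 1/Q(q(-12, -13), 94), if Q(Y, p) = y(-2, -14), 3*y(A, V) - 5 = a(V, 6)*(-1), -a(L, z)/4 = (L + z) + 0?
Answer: -⅑ ≈ -0.11111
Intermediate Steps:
a(L, z) = -4*L - 4*z (a(L, z) = -4*((L + z) + 0) = -4*(L + z) = -4*L - 4*z)
y(A, V) = 29/3 + 4*V/3 (y(A, V) = 5/3 + ((-4*V - 4*6)*(-1))/3 = 5/3 + ((-4*V - 24)*(-1))/3 = 5/3 + ((-24 - 4*V)*(-1))/3 = 5/3 + (24 + 4*V)/3 = 5/3 + (8 + 4*V/3) = 29/3 + 4*V/3)
Q(Y, p) = -9 (Q(Y, p) = 29/3 + (4/3)*(-14) = 29/3 - 56/3 = -9)
1/Q(q(-12, -13), 94) = 1/(-9) = -⅑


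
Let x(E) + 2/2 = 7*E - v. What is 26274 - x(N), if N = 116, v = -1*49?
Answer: 25414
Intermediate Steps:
v = -49
x(E) = 48 + 7*E (x(E) = -1 + (7*E - 1*(-49)) = -1 + (7*E + 49) = -1 + (49 + 7*E) = 48 + 7*E)
26274 - x(N) = 26274 - (48 + 7*116) = 26274 - (48 + 812) = 26274 - 1*860 = 26274 - 860 = 25414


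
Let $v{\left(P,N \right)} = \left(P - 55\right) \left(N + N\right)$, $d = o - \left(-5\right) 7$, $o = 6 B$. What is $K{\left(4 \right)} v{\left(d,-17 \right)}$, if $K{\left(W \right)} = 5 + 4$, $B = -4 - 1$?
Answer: $15300$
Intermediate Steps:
$B = -5$ ($B = -4 - 1 = -5$)
$o = -30$ ($o = 6 \left(-5\right) = -30$)
$K{\left(W \right)} = 9$
$d = 5$ ($d = -30 - \left(-5\right) 7 = -30 - -35 = -30 + 35 = 5$)
$v{\left(P,N \right)} = 2 N \left(-55 + P\right)$ ($v{\left(P,N \right)} = \left(-55 + P\right) 2 N = 2 N \left(-55 + P\right)$)
$K{\left(4 \right)} v{\left(d,-17 \right)} = 9 \cdot 2 \left(-17\right) \left(-55 + 5\right) = 9 \cdot 2 \left(-17\right) \left(-50\right) = 9 \cdot 1700 = 15300$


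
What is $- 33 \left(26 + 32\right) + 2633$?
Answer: $719$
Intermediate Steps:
$- 33 \left(26 + 32\right) + 2633 = \left(-33\right) 58 + 2633 = -1914 + 2633 = 719$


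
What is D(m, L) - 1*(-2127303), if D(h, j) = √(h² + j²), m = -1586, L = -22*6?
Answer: 2127303 + 2*√633205 ≈ 2.1289e+6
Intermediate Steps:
L = -132
D(m, L) - 1*(-2127303) = √((-1586)² + (-132)²) - 1*(-2127303) = √(2515396 + 17424) + 2127303 = √2532820 + 2127303 = 2*√633205 + 2127303 = 2127303 + 2*√633205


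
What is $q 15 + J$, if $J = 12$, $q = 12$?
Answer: $192$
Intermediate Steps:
$q 15 + J = 12 \cdot 15 + 12 = 180 + 12 = 192$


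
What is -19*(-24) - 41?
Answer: 415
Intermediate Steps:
-19*(-24) - 41 = 456 - 41 = 415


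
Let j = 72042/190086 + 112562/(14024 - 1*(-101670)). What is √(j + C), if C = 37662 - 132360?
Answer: 2*I*√79512253159176700048693/1832650807 ≈ 307.73*I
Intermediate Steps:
C = -94698
j = 2477607290/1832650807 (j = 72042*(1/190086) + 112562/(14024 + 101670) = 12007/31681 + 112562/115694 = 12007/31681 + 112562*(1/115694) = 12007/31681 + 56281/57847 = 2477607290/1832650807 ≈ 1.3519)
√(j + C) = √(2477607290/1832650807 - 94698) = √(-173545888513996/1832650807) = 2*I*√79512253159176700048693/1832650807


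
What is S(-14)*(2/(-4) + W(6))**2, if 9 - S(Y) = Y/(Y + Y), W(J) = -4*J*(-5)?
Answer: 971057/8 ≈ 1.2138e+5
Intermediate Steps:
W(J) = 20*J
S(Y) = 17/2 (S(Y) = 9 - Y/(Y + Y) = 9 - Y/(2*Y) = 9 - Y*1/(2*Y) = 9 - 1*1/2 = 9 - 1/2 = 17/2)
S(-14)*(2/(-4) + W(6))**2 = 17*(2/(-4) + 20*6)**2/2 = 17*(2*(-1/4) + 120)**2/2 = 17*(-1/2 + 120)**2/2 = 17*(239/2)**2/2 = (17/2)*(57121/4) = 971057/8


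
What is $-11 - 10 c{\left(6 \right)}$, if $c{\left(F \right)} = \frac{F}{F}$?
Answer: $-21$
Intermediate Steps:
$c{\left(F \right)} = 1$
$-11 - 10 c{\left(6 \right)} = -11 - 10 = -21$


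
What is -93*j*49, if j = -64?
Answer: 291648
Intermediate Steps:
-93*j*49 = -93*(-64)*49 = 5952*49 = 291648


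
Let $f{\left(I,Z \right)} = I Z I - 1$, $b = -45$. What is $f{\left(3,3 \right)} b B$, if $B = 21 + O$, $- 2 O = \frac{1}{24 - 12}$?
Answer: $- \frac{98085}{4} \approx -24521.0$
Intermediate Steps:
$O = - \frac{1}{24}$ ($O = - \frac{1}{2 \left(24 - 12\right)} = - \frac{1}{2 \cdot 12} = \left(- \frac{1}{2}\right) \frac{1}{12} = - \frac{1}{24} \approx -0.041667$)
$f{\left(I,Z \right)} = -1 + Z I^{2}$ ($f{\left(I,Z \right)} = Z I^{2} - 1 = -1 + Z I^{2}$)
$B = \frac{503}{24}$ ($B = 21 - \frac{1}{24} = \frac{503}{24} \approx 20.958$)
$f{\left(3,3 \right)} b B = \left(-1 + 3 \cdot 3^{2}\right) \left(-45\right) \frac{503}{24} = \left(-1 + 3 \cdot 9\right) \left(-45\right) \frac{503}{24} = \left(-1 + 27\right) \left(-45\right) \frac{503}{24} = 26 \left(-45\right) \frac{503}{24} = \left(-1170\right) \frac{503}{24} = - \frac{98085}{4}$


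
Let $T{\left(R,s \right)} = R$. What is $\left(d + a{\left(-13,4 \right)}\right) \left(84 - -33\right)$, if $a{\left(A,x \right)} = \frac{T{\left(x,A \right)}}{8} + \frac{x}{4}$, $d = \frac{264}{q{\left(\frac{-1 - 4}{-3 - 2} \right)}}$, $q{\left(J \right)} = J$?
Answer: $\frac{62127}{2} \approx 31064.0$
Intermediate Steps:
$d = 264$ ($d = \frac{264}{\left(-1 - 4\right) \frac{1}{-3 - 2}} = \frac{264}{\left(-5\right) \frac{1}{-5}} = \frac{264}{\left(-5\right) \left(- \frac{1}{5}\right)} = \frac{264}{1} = 264 \cdot 1 = 264$)
$a{\left(A,x \right)} = \frac{3 x}{8}$ ($a{\left(A,x \right)} = \frac{x}{8} + \frac{x}{4} = \frac{3 x}{8}$)
$\left(d + a{\left(-13,4 \right)}\right) \left(84 - -33\right) = \left(264 + \frac{3}{8} \cdot 4\right) \left(84 - -33\right) = \left(264 + \frac{3}{2}\right) \left(84 + 33\right) = \frac{531}{2} \cdot 117 = \frac{62127}{2}$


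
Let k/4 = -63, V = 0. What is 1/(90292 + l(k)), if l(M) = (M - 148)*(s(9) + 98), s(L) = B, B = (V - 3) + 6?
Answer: 1/49892 ≈ 2.0043e-5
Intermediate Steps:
B = 3 (B = (0 - 3) + 6 = -3 + 6 = 3)
s(L) = 3
k = -252 (k = 4*(-63) = -252)
l(M) = -14948 + 101*M (l(M) = (M - 148)*(3 + 98) = (-148 + M)*101 = -14948 + 101*M)
1/(90292 + l(k)) = 1/(90292 + (-14948 + 101*(-252))) = 1/(90292 + (-14948 - 25452)) = 1/(90292 - 40400) = 1/49892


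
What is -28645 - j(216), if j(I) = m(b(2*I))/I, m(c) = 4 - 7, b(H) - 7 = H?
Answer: -2062439/72 ≈ -28645.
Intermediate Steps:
b(H) = 7 + H
m(c) = -3
j(I) = -3/I
-28645 - j(216) = -28645 - (-3)/216 = -28645 - 1*(-1/72) = -28645 + 1/72 = -2062439/72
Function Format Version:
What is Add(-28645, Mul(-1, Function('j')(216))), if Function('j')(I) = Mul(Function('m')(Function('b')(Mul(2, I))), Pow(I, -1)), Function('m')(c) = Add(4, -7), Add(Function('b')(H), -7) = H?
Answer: Rational(-2062439, 72) ≈ -28645.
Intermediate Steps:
Function('b')(H) = Add(7, H)
Function('m')(c) = -3
Function('j')(I) = Mul(-3, Pow(I, -1))
Add(-28645, Mul(-1, Function('j')(216))) = Add(-28645, Mul(-1, Mul(-3, Pow(216, -1)))) = Add(-28645, Mul(-1, Mul(-3, Rational(1, 216)))) = Add(-28645, Mul(-1, Rational(-1, 72))) = Add(-28645, Rational(1, 72)) = Rational(-2062439, 72)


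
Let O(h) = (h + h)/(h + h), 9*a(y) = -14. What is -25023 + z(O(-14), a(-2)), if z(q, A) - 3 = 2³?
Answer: -25012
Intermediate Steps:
a(y) = -14/9 (a(y) = (⅑)*(-14) = -14/9)
O(h) = 1 (O(h) = (2*h)/((2*h)) = (2*h)*(1/(2*h)) = 1)
z(q, A) = 11 (z(q, A) = 3 + 2³ = 3 + 8 = 11)
-25023 + z(O(-14), a(-2)) = -25023 + 11 = -25012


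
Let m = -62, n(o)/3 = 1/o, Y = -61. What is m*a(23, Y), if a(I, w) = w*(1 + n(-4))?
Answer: 1891/2 ≈ 945.50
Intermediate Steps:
n(o) = 3/o
a(I, w) = w/4 (a(I, w) = w*(1 + 3/(-4)) = w*(1 + 3*(-1/4)) = w*(1 - 3/4) = w*(1/4) = w/4)
m*a(23, Y) = -31*(-61)/2 = -62*(-61/4) = 1891/2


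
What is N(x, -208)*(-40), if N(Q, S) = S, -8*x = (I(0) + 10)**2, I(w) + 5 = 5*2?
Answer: 8320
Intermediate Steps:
I(w) = 5 (I(w) = -5 + 5*2 = -5 + 10 = 5)
x = -225/8 (x = -(5 + 10)**2/8 = -1/8*15**2 = -1/8*225 = -225/8 ≈ -28.125)
N(x, -208)*(-40) = -208*(-40) = 8320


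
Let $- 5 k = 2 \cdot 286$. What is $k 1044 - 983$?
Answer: $- \frac{602083}{5} \approx -1.2042 \cdot 10^{5}$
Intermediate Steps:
$k = - \frac{572}{5}$ ($k = - \frac{2 \cdot 286}{5} = \left(- \frac{1}{5}\right) 572 = - \frac{572}{5} \approx -114.4$)
$k 1044 - 983 = \left(- \frac{572}{5}\right) 1044 - 983 = - \frac{597168}{5} - 983 = - \frac{602083}{5}$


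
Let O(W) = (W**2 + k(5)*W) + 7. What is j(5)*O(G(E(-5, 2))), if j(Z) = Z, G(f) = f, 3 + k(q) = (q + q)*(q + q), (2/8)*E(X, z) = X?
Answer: -7665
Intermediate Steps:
E(X, z) = 4*X
k(q) = -3 + 4*q**2 (k(q) = -3 + (q + q)*(q + q) = -3 + (2*q)*(2*q) = -3 + 4*q**2)
O(W) = 7 + W**2 + 97*W (O(W) = (W**2 + (-3 + 4*5**2)*W) + 7 = (W**2 + (-3 + 4*25)*W) + 7 = (W**2 + (-3 + 100)*W) + 7 = (W**2 + 97*W) + 7 = 7 + W**2 + 97*W)
j(5)*O(G(E(-5, 2))) = 5*(7 + (4*(-5))**2 + 97*(4*(-5))) = 5*(7 + (-20)**2 + 97*(-20)) = 5*(7 + 400 - 1940) = 5*(-1533) = -7665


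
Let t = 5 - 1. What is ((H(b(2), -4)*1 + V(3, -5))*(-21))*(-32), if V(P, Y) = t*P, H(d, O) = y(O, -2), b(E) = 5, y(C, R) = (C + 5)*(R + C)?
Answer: 4032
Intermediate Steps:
t = 4
y(C, R) = (5 + C)*(C + R)
H(d, O) = -10 + O² + 3*O (H(d, O) = O² + 5*O + 5*(-2) + O*(-2) = O² + 5*O - 10 - 2*O = -10 + O² + 3*O)
V(P, Y) = 4*P
((H(b(2), -4)*1 + V(3, -5))*(-21))*(-32) = (((-10 + (-4)² + 3*(-4))*1 + 4*3)*(-21))*(-32) = (((-10 + 16 - 12)*1 + 12)*(-21))*(-32) = ((-6*1 + 12)*(-21))*(-32) = ((-6 + 12)*(-21))*(-32) = (6*(-21))*(-32) = -126*(-32) = 4032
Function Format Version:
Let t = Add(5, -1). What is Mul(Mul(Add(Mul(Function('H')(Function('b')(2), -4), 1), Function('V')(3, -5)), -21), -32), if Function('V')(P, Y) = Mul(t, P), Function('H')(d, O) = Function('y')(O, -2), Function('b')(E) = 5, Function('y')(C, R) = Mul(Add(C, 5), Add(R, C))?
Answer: 4032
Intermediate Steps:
t = 4
Function('y')(C, R) = Mul(Add(5, C), Add(C, R))
Function('H')(d, O) = Add(-10, Pow(O, 2), Mul(3, O)) (Function('H')(d, O) = Add(Pow(O, 2), Mul(5, O), Mul(5, -2), Mul(O, -2)) = Add(Pow(O, 2), Mul(5, O), -10, Mul(-2, O)) = Add(-10, Pow(O, 2), Mul(3, O)))
Function('V')(P, Y) = Mul(4, P)
Mul(Mul(Add(Mul(Function('H')(Function('b')(2), -4), 1), Function('V')(3, -5)), -21), -32) = Mul(Mul(Add(Mul(Add(-10, Pow(-4, 2), Mul(3, -4)), 1), Mul(4, 3)), -21), -32) = Mul(Mul(Add(Mul(Add(-10, 16, -12), 1), 12), -21), -32) = Mul(Mul(Add(Mul(-6, 1), 12), -21), -32) = Mul(Mul(Add(-6, 12), -21), -32) = Mul(Mul(6, -21), -32) = Mul(-126, -32) = 4032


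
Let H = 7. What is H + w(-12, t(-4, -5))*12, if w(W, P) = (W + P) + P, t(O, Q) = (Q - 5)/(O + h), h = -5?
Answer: -331/3 ≈ -110.33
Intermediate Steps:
t(O, Q) = (-5 + Q)/(-5 + O) (t(O, Q) = (Q - 5)/(O - 5) = (-5 + Q)/(-5 + O))
w(W, P) = W + 2*P (w(W, P) = (P + W) + P = W + 2*P)
H + w(-12, t(-4, -5))*12 = 7 + (-12 + 2*((-5 - 5)/(-5 - 4)))*12 = 7 + (-12 + 2*(-10/(-9)))*12 = 7 + (-12 + 2*(-⅑*(-10)))*12 = 7 + (-12 + 2*(10/9))*12 = 7 + (-12 + 20/9)*12 = 7 - 88/9*12 = 7 - 352/3 = -331/3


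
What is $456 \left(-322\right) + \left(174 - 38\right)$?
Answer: $-146696$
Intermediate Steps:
$456 \left(-322\right) + \left(174 - 38\right) = -146832 + 136 = -146696$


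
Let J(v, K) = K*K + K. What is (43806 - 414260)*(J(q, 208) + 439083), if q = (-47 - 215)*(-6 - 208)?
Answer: -178764429970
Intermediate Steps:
q = 56068 (q = -262*(-214) = 56068)
J(v, K) = K + K**2 (J(v, K) = K**2 + K = K + K**2)
(43806 - 414260)*(J(q, 208) + 439083) = (43806 - 414260)*(208*(1 + 208) + 439083) = -370454*(208*209 + 439083) = -370454*(43472 + 439083) = -370454*482555 = -178764429970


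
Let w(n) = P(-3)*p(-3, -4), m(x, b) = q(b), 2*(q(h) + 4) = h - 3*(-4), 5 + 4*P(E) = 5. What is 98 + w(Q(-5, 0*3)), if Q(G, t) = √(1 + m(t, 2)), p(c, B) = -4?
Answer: 98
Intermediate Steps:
P(E) = 0 (P(E) = -5/4 + (¼)*5 = -5/4 + 5/4 = 0)
q(h) = 2 + h/2 (q(h) = -4 + (h - 3*(-4))/2 = -4 + (h + 12)/2 = -4 + (12 + h)/2 = -4 + (6 + h/2) = 2 + h/2)
m(x, b) = 2 + b/2
Q(G, t) = 2 (Q(G, t) = √(1 + (2 + (½)*2)) = √(1 + (2 + 1)) = √(1 + 3) = √4 = 2)
w(n) = 0 (w(n) = 0*(-4) = 0)
98 + w(Q(-5, 0*3)) = 98 + 0 = 98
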